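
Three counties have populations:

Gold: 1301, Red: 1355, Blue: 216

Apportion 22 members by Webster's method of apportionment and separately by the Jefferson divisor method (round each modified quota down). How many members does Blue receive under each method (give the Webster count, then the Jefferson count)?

Webster: Gold 10, Red 10, Blue 2.
Jefferson: Gold 10, Red 11, Blue 1.
Blue gets 2 under Webster and 1 under Jefferson.

2 and 1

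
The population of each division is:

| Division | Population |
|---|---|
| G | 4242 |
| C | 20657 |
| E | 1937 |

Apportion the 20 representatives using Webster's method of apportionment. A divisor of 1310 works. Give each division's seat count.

With modified divisor 1310: modified quotas G 3.238, C 15.769, E 1.479.
Rounding to the nearest integer: G 3, C 16, E 1 (total 20).

G=3, C=16, E=1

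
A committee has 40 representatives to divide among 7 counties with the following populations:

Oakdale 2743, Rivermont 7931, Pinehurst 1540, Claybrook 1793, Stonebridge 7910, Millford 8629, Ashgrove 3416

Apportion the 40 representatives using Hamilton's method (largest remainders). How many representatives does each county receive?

The standard divisor is 33962/40 ≈ 849.05.
Standard quotas: Oakdale 3.2307, Rivermont 9.3410, Pinehurst 1.8138, Claybrook 2.1118, Stonebridge 9.3163, Millford 10.1631, Ashgrove 4.0233.
Lower quotas: Oakdale 3, Rivermont 9, Pinehurst 1, Claybrook 2, Stonebridge 9, Millford 10, Ashgrove 4 (sum 38, leaving 2 seats).
Remainders in descending order: Pinehurst 0.8138, Rivermont 0.3410, Stonebridge 0.3163, Oakdale 0.2307, Millford 0.1631, Claybrook 0.1118, Ashgrove 0.0233.
Largest remainders: Pinehurst, Rivermont receive the extra seats.

Oakdale 3, Rivermont 10, Pinehurst 2, Claybrook 2, Stonebridge 9, Millford 10, Ashgrove 4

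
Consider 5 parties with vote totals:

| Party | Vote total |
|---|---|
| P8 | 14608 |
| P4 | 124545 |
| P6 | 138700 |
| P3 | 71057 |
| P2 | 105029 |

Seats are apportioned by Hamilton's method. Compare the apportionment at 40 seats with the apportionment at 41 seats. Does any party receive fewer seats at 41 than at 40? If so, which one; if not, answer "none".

At 40 seats: P8 2, P4 11, P6 12, P3 6, P2 9.
At 41 seats: P8 1, P4 11, P6 13, P3 6, P2 10.
P8 drops from 2 to 1.

P8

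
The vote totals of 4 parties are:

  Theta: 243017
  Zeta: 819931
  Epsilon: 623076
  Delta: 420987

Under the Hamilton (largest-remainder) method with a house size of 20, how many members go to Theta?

Standard divisor: 2107011 ÷ 20 ≈ 105350.55.
Standard quotas: Theta 2.3067, Zeta 7.7829, Epsilon 5.9143, Delta 3.9961.
Lower quotas: Theta 2, Zeta 7, Epsilon 5, Delta 3 (sum 17, leaving 3 seats).
Remainders in descending order: Delta 0.9961, Epsilon 0.9143, Zeta 0.7829, Theta 0.3067.
The surplus seats go to Delta, Epsilon, Zeta.
Theta receives 2.

2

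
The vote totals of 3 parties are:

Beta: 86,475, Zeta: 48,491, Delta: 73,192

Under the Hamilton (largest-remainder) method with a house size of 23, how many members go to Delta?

8

The standard divisor is 208158/23 ≈ 9050.348.
Standard quotas: Beta 9.5549, Zeta 5.3579, Delta 8.0872.
Lower quotas: Beta 9, Zeta 5, Delta 8 (sum 22, leaving 1 seat).
Remainders in descending order: Beta 0.5549, Zeta 0.3579, Delta 0.0872.
Largest remainder: Beta receives the extra seat.
Delta receives 8.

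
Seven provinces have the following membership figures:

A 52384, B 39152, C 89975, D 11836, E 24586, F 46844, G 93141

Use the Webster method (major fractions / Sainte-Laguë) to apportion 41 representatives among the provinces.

A 6, B 5, C 10, D 1, E 3, F 5, G 11

Standard divisor 357918/41 ≈ 8729.707; standard quotas: A 6.001, B 4.485, C 10.307, D 1.356, E 2.816, F 5.366, G 10.669.
Rounding to the nearest integer gives 6, 4, 10, 1, 3, 5, 11 = 40 seats, so the divisor must be adjusted.
With modified divisor 8600: modified quotas A 6.091, B 4.553, C 10.462, D 1.376, E 2.859, F 5.447, G 10.830.
Rounding to the nearest integer: A 6, B 5, C 10, D 1, E 3, F 5, G 11 (total 41).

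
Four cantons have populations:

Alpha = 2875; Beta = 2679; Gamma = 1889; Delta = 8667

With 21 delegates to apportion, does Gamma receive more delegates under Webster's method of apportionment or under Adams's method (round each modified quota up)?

Adams

Webster: Alpha 4, Beta 4, Gamma 2, Delta 11.
Adams: Alpha 4, Beta 4, Gamma 3, Delta 10.
Gamma gets 2 under Webster and 3 under Adams.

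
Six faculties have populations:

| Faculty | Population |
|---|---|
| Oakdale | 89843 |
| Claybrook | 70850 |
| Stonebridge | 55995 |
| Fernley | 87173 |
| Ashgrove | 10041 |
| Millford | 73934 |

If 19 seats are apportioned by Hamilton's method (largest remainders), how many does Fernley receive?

4

The standard divisor is 387836/19 ≈ 20412.421.
Standard quotas: Oakdale 4.4014, Claybrook 3.4709, Stonebridge 2.7432, Fernley 4.2706, Ashgrove 0.4919, Millford 3.6220.
Lower quotas: Oakdale 4, Claybrook 3, Stonebridge 2, Fernley 4, Ashgrove 0, Millford 3 (sum 16, leaving 3 seats).
Remainders in descending order: Stonebridge 0.7432, Millford 0.6220, Ashgrove 0.4919, Claybrook 0.4709, Oakdale 0.4014, Fernley 0.2706.
Largest remainders: Stonebridge, Millford, Ashgrove receive the extra seats.
Fernley receives 4.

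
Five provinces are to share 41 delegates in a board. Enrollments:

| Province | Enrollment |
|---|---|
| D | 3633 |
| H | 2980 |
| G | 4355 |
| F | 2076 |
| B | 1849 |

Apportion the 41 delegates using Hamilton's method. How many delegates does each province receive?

D=10, H=8, G=12, F=6, B=5

The standard divisor is 14893/41 ≈ 363.244.
Standard quotas: D 10.002, H 8.204, G 11.989, F 5.715, B 5.090.
Lower quotas: D 10, H 8, G 11, F 5, B 5 (sum 39, leaving 2 seats).
Remainders in descending order: G 0.989, F 0.715, H 0.204, B 0.090, D 0.002.
Largest remainders: G, F receive the extra seats.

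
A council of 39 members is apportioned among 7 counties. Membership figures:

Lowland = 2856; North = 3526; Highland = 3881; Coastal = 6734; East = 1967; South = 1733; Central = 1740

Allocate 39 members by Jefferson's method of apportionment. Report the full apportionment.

Standard divisor 22437/39 ≈ 575.308; standard quotas: Lowland 4.964, North 6.129, Highland 6.746, Coastal 11.705, East 3.419, South 3.012, Central 3.024.
Rounding down gives 4, 6, 6, 11, 3, 3, 3 = 36 seats, so the divisor must be adjusted.
With modified divisor 540: modified quotas Lowland 5.289, North 6.530, Highland 7.187, Coastal 12.470, East 3.643, South 3.209, Central 3.222.
Rounding down: Lowland 5, North 6, Highland 7, Coastal 12, East 3, South 3, Central 3 (total 39).

Lowland 5, North 6, Highland 7, Coastal 12, East 3, South 3, Central 3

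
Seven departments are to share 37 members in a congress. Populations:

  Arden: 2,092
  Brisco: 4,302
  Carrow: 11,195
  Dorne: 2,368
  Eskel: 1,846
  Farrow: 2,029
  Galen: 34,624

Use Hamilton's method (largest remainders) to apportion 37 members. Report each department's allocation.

Total 58456; standard divisor 58456/37 ≈ 1579.892.
Standard quotas: Arden 1.3241, Brisco 2.7230, Carrow 7.0859, Dorne 1.4988, Eskel 1.1684, Farrow 1.2843, Galen 21.9154.
Lower quotas: Arden 1, Brisco 2, Carrow 7, Dorne 1, Eskel 1, Farrow 1, Galen 21 (sum 34, leaving 3 seats).
Remainders in descending order: Galen 0.9154, Brisco 0.7230, Dorne 0.4988, Arden 0.3241, Farrow 0.2843, Eskel 0.1684, Carrow 0.0859.
The surplus seats go to Galen, Brisco, Dorne.

Arden=1, Brisco=3, Carrow=7, Dorne=2, Eskel=1, Farrow=1, Galen=22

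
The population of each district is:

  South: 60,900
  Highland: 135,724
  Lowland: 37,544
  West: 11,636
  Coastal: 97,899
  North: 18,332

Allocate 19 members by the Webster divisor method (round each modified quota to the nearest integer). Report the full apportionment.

Standard divisor 362035/19 ≈ 19054.474; standard quotas: South 3.196, Highland 7.123, Lowland 1.970, West 0.611, Coastal 5.138, North 0.962.
Rounding to the nearest integer gives South 3, Highland 7, Lowland 2, West 1, Coastal 5, North 1 — total 19, matching the house size, so no adjustment is needed.

South 3, Highland 7, Lowland 2, West 1, Coastal 5, North 1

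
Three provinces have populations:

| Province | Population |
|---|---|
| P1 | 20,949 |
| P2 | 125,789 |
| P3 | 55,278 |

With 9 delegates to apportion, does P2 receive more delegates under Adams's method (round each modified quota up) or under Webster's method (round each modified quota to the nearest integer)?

Adams: P1 1, P2 5, P3 3.
Webster: P1 1, P2 6, P3 2.
P2 gets 5 under Adams and 6 under Webster.

Webster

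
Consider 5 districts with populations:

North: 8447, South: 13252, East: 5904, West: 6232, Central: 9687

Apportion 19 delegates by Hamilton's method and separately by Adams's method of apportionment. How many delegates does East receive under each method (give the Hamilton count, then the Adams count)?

2 and 3

Hamilton: North 4, South 6, East 2, West 3, Central 4.
Adams: North 4, South 5, East 3, West 3, Central 4.
East gets 2 under Hamilton and 3 under Adams.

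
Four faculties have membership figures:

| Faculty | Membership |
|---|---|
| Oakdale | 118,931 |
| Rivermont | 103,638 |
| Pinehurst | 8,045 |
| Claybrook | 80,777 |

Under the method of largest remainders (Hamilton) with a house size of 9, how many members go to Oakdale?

4

Total 311391; standard divisor 311391/9 = 34599.
Standard quotas: Oakdale 3.4374, Rivermont 2.9954, Pinehurst 0.2325, Claybrook 2.3347.
Lower quotas: Oakdale 3, Rivermont 2, Pinehurst 0, Claybrook 2 (sum 7, leaving 2 seats).
Remainders in descending order: Rivermont 0.9954, Oakdale 0.4374, Claybrook 0.3347, Pinehurst 0.2325.
Largest remainders: Rivermont, Oakdale receive the extra seats.
Oakdale receives 4.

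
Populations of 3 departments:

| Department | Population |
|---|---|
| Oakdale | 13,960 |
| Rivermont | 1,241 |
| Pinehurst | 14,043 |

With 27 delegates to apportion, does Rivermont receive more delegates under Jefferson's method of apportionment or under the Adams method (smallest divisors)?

Jefferson: Oakdale 13, Rivermont 1, Pinehurst 13.
Adams: Oakdale 12, Rivermont 2, Pinehurst 13.
Rivermont gets 1 under Jefferson and 2 under Adams.

Adams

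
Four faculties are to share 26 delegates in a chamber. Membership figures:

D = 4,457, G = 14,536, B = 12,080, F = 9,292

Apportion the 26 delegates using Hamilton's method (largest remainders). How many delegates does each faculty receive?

D 3, G 9, B 8, F 6

The standard divisor is 40365/26 ≈ 1552.5.
Standard quotas: D 2.8709, G 9.3630, B 7.7810, F 5.9852.
Lower quotas: D 2, G 9, B 7, F 5 (sum 23, leaving 3 seats).
Remainders in descending order: F 0.9852, D 0.8709, B 0.7810, G 0.3630.
Largest remainders: F, D, B receive the extra seats.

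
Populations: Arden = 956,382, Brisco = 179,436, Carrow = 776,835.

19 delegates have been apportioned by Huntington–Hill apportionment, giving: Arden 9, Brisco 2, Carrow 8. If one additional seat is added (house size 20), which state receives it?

Arden

Priority for the next seat is population ÷ (√(s·(s+1))).
Priorities: Arden 100811.514, Brisco 73254.440, Carrow 91550.883.
Highest priority: Arden.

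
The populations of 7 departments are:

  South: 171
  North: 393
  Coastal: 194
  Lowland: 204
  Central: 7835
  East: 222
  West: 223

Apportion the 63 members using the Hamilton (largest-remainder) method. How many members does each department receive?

Total 9242; standard divisor 9242/63 ≈ 146.698.
Standard quotas: South 1.1657, North 2.6790, Coastal 1.3224, Lowland 1.3906, Central 53.4089, East 1.5133, West 1.5201.
Lower quotas: South 1, North 2, Coastal 1, Lowland 1, Central 53, East 1, West 1 (sum 60, leaving 3 seats).
Remainders in descending order: North 0.6790, West 0.5201, East 0.5133, Central 0.4089, Lowland 0.3906, Coastal 0.3224, South 0.1657.
Largest remainders: North, West, East receive the extra seats.

South 1, North 3, Coastal 1, Lowland 1, Central 53, East 2, West 2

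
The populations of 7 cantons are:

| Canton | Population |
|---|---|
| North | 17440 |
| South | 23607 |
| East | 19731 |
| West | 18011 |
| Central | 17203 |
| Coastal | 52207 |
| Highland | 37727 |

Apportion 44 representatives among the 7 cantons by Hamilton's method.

North=4; South=6; East=5; West=4; Central=4; Coastal=12; Highland=9

Total 185926; standard divisor 185926/44 ≈ 4225.591.
Standard quotas: North 4.1272, South 5.5867, East 4.6694, West 4.2624, Central 4.0711, Coastal 12.3550, Highland 8.9282.
Lower quotas: North 4, South 5, East 4, West 4, Central 4, Coastal 12, Highland 8 (sum 41, leaving 3 seats).
Remainders in descending order: Highland 0.9282, East 0.6694, South 0.5867, Coastal 0.3550, West 0.2624, North 0.1272, Central 0.0711.
Largest remainders: Highland, East, South receive the extra seats.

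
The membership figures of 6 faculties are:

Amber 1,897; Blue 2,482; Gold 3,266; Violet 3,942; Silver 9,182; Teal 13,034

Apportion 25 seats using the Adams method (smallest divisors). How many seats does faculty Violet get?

3

Standard divisor 33803/25 ≈ 1352.12; standard quotas: Amber 1.403, Blue 1.836, Gold 2.415, Violet 2.915, Silver 6.791, Teal 9.640.
Rounding up gives 2, 2, 3, 3, 7, 10 = 27 seats, so the divisor must be adjusted.
With modified divisor 1600: modified quotas Amber 1.186, Blue 1.551, Gold 2.041, Violet 2.464, Silver 5.739, Teal 8.146.
Rounding up: Amber 2, Blue 2, Gold 3, Violet 3, Silver 6, Teal 9 (total 25).
Violet receives 3.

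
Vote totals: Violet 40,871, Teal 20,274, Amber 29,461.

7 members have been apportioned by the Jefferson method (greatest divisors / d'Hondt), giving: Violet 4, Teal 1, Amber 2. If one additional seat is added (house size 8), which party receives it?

Priority for the next seat is population ÷ (current seats + 1).
Priorities: Violet 8174.200, Teal 10137.000, Amber 9820.333.
Highest priority: Teal.

Teal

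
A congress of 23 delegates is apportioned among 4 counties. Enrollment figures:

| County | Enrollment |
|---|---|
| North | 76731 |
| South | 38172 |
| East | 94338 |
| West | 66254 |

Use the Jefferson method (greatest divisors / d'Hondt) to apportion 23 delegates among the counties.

Standard divisor 275495/23 ≈ 11978.043; standard quotas: North 6.406, South 3.187, East 7.876, West 5.531.
Rounding down gives 6, 3, 7, 5 = 21 seats, so the divisor must be adjusted.
With modified divisor 11000: modified quotas North 6.976, South 3.470, East 8.576, West 6.023.
Rounding down: North 6, South 3, East 8, West 6 (total 23).

North 6, South 3, East 8, West 6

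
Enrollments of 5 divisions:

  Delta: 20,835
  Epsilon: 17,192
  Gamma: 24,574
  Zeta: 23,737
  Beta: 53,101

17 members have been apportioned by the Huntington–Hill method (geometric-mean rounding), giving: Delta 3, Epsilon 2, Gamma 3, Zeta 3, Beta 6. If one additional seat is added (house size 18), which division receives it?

Priority for the next seat is population ÷ (√(s·(s+1))).
Priorities: Delta 6014.546, Epsilon 7018.605, Gamma 7093.903, Zeta 6852.282, Beta 8193.662.
Highest priority: Beta.

Beta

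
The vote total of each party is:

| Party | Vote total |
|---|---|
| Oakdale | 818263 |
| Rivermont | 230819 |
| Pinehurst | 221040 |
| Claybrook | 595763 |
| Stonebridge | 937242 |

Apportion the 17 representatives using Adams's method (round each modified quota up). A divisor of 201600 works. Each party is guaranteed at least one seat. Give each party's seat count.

With modified divisor 201600: modified quotas Oakdale 4.059, Rivermont 1.145, Pinehurst 1.096, Claybrook 2.955, Stonebridge 4.649.
Rounding up: Oakdale 5, Rivermont 2, Pinehurst 2, Claybrook 3, Stonebridge 5 (total 17).

Oakdale 5; Rivermont 2; Pinehurst 2; Claybrook 3; Stonebridge 5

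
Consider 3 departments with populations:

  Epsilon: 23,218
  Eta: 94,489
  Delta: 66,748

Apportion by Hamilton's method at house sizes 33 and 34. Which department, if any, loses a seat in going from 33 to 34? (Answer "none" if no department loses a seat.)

At 33 seats: Epsilon 4, Eta 17, Delta 12.
At 34 seats: Epsilon 4, Eta 18, Delta 12.
No department's allocation decreased.

none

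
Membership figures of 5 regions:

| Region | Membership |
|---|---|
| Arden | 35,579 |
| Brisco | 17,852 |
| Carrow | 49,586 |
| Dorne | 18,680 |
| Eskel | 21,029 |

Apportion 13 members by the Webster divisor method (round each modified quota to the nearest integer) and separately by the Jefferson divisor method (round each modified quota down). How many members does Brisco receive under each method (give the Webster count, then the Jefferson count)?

2 and 1

Webster: Arden 3, Brisco 2, Carrow 4, Dorne 2, Eskel 2.
Jefferson: Arden 3, Brisco 1, Carrow 5, Dorne 2, Eskel 2.
Brisco gets 2 under Webster and 1 under Jefferson.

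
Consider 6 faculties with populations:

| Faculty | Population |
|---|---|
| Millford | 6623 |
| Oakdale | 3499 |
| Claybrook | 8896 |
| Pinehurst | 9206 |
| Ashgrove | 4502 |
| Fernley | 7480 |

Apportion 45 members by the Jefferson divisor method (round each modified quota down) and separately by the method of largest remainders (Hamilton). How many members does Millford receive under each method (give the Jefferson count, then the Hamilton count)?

Jefferson: Millford 7, Oakdale 4, Claybrook 10, Pinehurst 11, Ashgrove 5, Fernley 8.
Hamilton: Millford 8, Oakdale 4, Claybrook 10, Pinehurst 10, Ashgrove 5, Fernley 8.
Millford gets 7 under Jefferson and 8 under Hamilton.

7 and 8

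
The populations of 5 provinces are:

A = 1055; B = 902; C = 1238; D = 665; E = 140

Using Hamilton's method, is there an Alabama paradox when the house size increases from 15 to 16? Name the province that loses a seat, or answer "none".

E

At 15 seats: A 4, B 3, C 5, D 2, E 1.
At 16 seats: A 4, B 4, C 5, D 3, E 0.
E drops from 1 to 0.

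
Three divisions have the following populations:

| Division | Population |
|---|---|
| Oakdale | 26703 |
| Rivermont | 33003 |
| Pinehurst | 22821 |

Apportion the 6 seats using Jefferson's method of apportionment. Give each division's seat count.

Oakdale 2, Rivermont 2, Pinehurst 2

Standard divisor 82527/6 ≈ 13754.5; standard quotas: Oakdale 1.941, Rivermont 2.399, Pinehurst 1.659.
Rounding down gives 1, 2, 1 = 4 seats, so the divisor must be adjusted.
With modified divisor 11200: modified quotas Oakdale 2.384, Rivermont 2.947, Pinehurst 2.038.
Rounding down: Oakdale 2, Rivermont 2, Pinehurst 2 (total 6).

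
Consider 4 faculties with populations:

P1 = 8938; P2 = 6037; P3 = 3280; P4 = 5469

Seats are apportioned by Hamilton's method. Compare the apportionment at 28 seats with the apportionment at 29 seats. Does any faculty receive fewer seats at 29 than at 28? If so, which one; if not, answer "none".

At 28 seats: P1 11, P2 7, P3 4, P4 6.
At 29 seats: P1 11, P2 7, P3 4, P4 7.
No faculty's allocation decreased.

none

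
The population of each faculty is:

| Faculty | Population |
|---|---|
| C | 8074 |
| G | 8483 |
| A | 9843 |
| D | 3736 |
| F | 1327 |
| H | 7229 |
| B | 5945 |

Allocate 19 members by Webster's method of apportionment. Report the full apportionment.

Standard divisor 44637/19 ≈ 2349.316; standard quotas: C 3.437, G 3.611, A 4.190, D 1.590, F 0.565, H 3.077, B 2.531.
Rounding to the nearest integer gives 3, 4, 4, 2, 1, 3, 3 = 20 seats, so the divisor must be adjusted.
With modified divisor 2400: modified quotas C 3.364, G 3.535, A 4.101, D 1.557, F 0.553, H 3.012, B 2.477.
Rounding to the nearest integer: C 3, G 4, A 4, D 2, F 1, H 3, B 2 (total 19).

C=3; G=4; A=4; D=2; F=1; H=3; B=2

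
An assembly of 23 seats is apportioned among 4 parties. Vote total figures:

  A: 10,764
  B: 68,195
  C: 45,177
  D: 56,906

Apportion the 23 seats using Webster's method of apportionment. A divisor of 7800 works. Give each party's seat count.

With modified divisor 7800: modified quotas A 1.380, B 8.743, C 5.792, D 7.296.
Rounding to the nearest integer: A 1, B 9, C 6, D 7 (total 23).

A 1, B 9, C 6, D 7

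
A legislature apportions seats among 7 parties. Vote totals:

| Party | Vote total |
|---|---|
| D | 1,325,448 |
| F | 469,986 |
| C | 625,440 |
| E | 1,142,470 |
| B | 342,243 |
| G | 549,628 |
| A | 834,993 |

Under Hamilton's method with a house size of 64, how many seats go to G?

7

The standard divisor is 5290208/64 ≈ 82659.5.
Standard quotas: D 16.0350, F 5.6858, C 7.5665, E 13.8214, B 4.1404, G 6.6493, A 10.1016.
Lower quotas: D 16, F 5, C 7, E 13, B 4, G 6, A 10 (sum 61, leaving 3 seats).
Remainders in descending order: E 0.8214, F 0.6858, G 0.6493, C 0.5665, B 0.1404, A 0.1016, D 0.0350.
The surplus seats go to E, F, G.
G receives 7.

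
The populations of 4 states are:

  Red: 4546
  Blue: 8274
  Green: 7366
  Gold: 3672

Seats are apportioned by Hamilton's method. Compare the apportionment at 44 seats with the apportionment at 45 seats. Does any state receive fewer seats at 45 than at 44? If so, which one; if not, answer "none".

At 44 seats: Red 8, Blue 15, Green 14, Gold 7.
At 45 seats: Red 8, Blue 16, Green 14, Gold 7.
No state's allocation decreased.

none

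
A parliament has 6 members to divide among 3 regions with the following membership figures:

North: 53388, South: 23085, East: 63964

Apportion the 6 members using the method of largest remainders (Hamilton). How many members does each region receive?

The standard divisor is 140437/6 ≈ 23406.167.
Standard quotas: North 2.2809, South 0.9863, East 2.7328.
Lower quotas: North 2, South 0, East 2 (sum 4, leaving 2 seats).
Remainders in descending order: South 0.9863, East 0.7328, North 0.2809.
The surplus seats go to South, East.

North 2; South 1; East 3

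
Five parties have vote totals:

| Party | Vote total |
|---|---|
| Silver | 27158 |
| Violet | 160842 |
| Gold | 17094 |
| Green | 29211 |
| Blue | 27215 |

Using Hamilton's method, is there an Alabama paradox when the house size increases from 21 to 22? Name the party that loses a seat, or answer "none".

Gold

At 21 seats: Silver 2, Violet 13, Gold 2, Green 2, Blue 2.
At 22 seats: Silver 2, Violet 14, Gold 1, Green 3, Blue 2.
Gold drops from 2 to 1.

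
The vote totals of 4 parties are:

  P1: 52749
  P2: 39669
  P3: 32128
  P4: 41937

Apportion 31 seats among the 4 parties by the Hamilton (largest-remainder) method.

Standard divisor: 166483 ÷ 31 ≈ 5370.419.
Standard quotas: P1 9.8221, P2 7.3866, P3 5.9824, P4 7.8089.
Lower quotas: P1 9, P2 7, P3 5, P4 7 (sum 28, leaving 3 seats).
Remainders in descending order: P3 0.9824, P1 0.8221, P4 0.8089, P2 0.3866.
The surplus seats go to P3, P1, P4.

P1=10, P2=7, P3=6, P4=8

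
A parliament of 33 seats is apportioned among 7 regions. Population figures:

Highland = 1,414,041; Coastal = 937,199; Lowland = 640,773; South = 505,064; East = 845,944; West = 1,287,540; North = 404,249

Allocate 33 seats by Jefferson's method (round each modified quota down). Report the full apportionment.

Highland=8, Coastal=5, Lowland=3, South=3, East=5, West=7, North=2

Standard divisor 6034810/33 ≈ 182873.03; standard quotas: Highland 7.732, Coastal 5.125, Lowland 3.504, South 2.762, East 4.626, West 7.041, North 2.211.
Rounding down gives 7, 5, 3, 2, 4, 7, 2 = 30 seats, so the divisor must be adjusted.
With modified divisor 164600: modified quotas Highland 8.591, Coastal 5.694, Lowland 3.893, South 3.068, East 5.139, West 7.822, North 2.456.
Rounding down: Highland 8, Coastal 5, Lowland 3, South 3, East 5, West 7, North 2 (total 33).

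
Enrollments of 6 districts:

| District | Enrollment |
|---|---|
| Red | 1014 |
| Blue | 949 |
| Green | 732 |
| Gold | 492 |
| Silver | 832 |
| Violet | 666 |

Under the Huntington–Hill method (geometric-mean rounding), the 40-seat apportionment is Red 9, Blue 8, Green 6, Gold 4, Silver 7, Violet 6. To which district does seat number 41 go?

Green

Priority for the next seat is population ÷ (√(s·(s+1))).
Priorities: Red 106.885, Blue 111.841, Green 112.950, Gold 110.015, Silver 111.181, Violet 102.766.
Highest priority: Green.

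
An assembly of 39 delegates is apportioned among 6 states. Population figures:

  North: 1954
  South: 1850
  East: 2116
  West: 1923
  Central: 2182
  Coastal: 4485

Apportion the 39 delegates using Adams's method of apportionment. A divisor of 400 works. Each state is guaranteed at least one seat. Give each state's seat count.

With modified divisor 400: modified quotas North 4.885, South 4.625, East 5.290, West 4.808, Central 5.455, Coastal 11.213.
Rounding up: North 5, South 5, East 6, West 5, Central 6, Coastal 12 (total 39).

North: 5; South: 5; East: 6; West: 5; Central: 6; Coastal: 12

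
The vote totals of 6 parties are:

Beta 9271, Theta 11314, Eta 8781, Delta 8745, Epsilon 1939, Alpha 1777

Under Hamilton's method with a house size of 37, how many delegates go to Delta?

8

Standard divisor: 41827 ÷ 37 ≈ 1130.459.
Standard quotas: Beta 8.2011, Theta 10.0083, Eta 7.7676, Delta 7.7358, Epsilon 1.7152, Alpha 1.5719.
Lower quotas: Beta 8, Theta 10, Eta 7, Delta 7, Epsilon 1, Alpha 1 (sum 34, leaving 3 seats).
Remainders in descending order: Eta 0.7676, Delta 0.7358, Epsilon 0.7152, Alpha 0.5719, Beta 0.2011, Theta 0.0083.
The surplus seats go to Eta, Delta, Epsilon.
Delta receives 8.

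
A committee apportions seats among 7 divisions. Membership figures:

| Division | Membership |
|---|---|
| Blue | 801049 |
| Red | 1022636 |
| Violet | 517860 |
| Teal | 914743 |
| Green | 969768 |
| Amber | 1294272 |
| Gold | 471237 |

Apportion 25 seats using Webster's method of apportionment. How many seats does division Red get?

4

Standard divisor 5991565/25 ≈ 239662.6; standard quotas: Blue 3.342, Red 4.267, Violet 2.161, Teal 3.817, Green 4.046, Amber 5.400, Gold 1.966.
Rounding to the nearest integer gives 3, 4, 2, 4, 4, 5, 2 = 24 seats, so the divisor must be adjusted.
With modified divisor 232100: modified quotas Blue 3.451, Red 4.406, Violet 2.231, Teal 3.941, Green 4.178, Amber 5.576, Gold 2.030.
Rounding to the nearest integer: Blue 3, Red 4, Violet 2, Teal 4, Green 4, Amber 6, Gold 2 (total 25).
Red receives 4.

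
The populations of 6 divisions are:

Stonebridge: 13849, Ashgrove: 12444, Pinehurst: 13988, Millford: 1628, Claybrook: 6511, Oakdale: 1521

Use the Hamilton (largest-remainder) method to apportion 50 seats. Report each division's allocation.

Stonebridge 14, Ashgrove 12, Pinehurst 14, Millford 2, Claybrook 6, Oakdale 2

Total 49941; standard divisor 49941/50 ≈ 998.82.
Standard quotas: Stonebridge 13.8654, Ashgrove 12.4587, Pinehurst 14.0045, Millford 1.6299, Claybrook 6.5187, Oakdale 1.5228.
Lower quotas: Stonebridge 13, Ashgrove 12, Pinehurst 14, Millford 1, Claybrook 6, Oakdale 1 (sum 47, leaving 3 seats).
Remainders in descending order: Stonebridge 0.8654, Millford 0.6299, Oakdale 0.5228, Claybrook 0.5187, Ashgrove 0.4587, Pinehurst 0.0045.
Largest remainders: Stonebridge, Millford, Oakdale receive the extra seats.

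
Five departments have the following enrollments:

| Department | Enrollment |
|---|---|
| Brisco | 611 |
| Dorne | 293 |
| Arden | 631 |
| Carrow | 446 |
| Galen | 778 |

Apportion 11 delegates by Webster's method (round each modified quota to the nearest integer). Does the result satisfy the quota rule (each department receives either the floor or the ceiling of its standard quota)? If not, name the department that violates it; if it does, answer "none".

Standard quotas: Brisco 2.436, Dorne 1.168, Arden 2.516, Carrow 1.778, Galen 3.102.
Webster allocation: Brisco 2, Dorne 1, Arden 3, Carrow 2, Galen 3.
Every allocation lies between the lower and upper quota.

none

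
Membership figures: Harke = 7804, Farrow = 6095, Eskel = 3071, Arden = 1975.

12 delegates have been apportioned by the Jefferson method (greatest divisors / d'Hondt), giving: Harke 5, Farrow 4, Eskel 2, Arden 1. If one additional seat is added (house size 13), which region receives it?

Harke

Priority for the next seat is population ÷ (current seats + 1).
Priorities: Harke 1300.667, Farrow 1219.000, Eskel 1023.667, Arden 987.500.
Highest priority: Harke.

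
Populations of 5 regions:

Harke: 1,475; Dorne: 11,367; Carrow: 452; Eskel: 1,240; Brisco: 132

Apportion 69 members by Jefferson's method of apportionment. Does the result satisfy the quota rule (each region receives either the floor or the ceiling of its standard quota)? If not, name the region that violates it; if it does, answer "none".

Standard quotas: Harke 6.940, Dorne 53.479, Carrow 2.127, Eskel 5.834, Brisco 0.621.
Jefferson allocation: Harke 7, Dorne 55, Carrow 2, Eskel 5, Brisco 0.
Dorne has quota 53.479 (lower 53, upper 54) but receives 55 — outside the quota interval.

Dorne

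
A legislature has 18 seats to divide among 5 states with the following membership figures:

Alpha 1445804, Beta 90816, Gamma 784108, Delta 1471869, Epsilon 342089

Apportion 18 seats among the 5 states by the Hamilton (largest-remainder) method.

Alpha: 6, Beta: 0, Gamma: 4, Delta: 6, Epsilon: 2

The standard divisor is 4134686/18 ≈ 229704.778.
Standard quotas: Alpha 6.2942, Beta 0.3954, Gamma 3.4135, Delta 6.4077, Epsilon 1.4893.
Lower quotas: Alpha 6, Beta 0, Gamma 3, Delta 6, Epsilon 1 (sum 16, leaving 2 seats).
Remainders in descending order: Epsilon 0.4893, Gamma 0.4135, Delta 0.4077, Beta 0.3954, Alpha 0.2942.
The surplus seats go to Epsilon, Gamma.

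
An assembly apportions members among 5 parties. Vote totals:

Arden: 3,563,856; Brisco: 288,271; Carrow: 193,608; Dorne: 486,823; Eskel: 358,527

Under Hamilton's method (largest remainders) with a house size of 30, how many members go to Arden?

Total 4891085; standard divisor 4891085/30 ≈ 163036.167.
Standard quotas: Arden 21.8593, Brisco 1.7681, Carrow 1.1875, Dorne 2.9860, Eskel 2.1991.
Lower quotas: Arden 21, Brisco 1, Carrow 1, Dorne 2, Eskel 2 (sum 27, leaving 3 seats).
Remainders in descending order: Dorne 0.9860, Arden 0.8593, Brisco 0.7681, Eskel 0.1991, Carrow 0.1875.
Largest remainders: Dorne, Arden, Brisco receive the extra seats.
Arden receives 22.

22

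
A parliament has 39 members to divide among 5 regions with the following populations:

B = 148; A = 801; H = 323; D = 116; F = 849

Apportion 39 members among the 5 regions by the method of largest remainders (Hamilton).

B 2; A 14; H 6; D 2; F 15

Standard divisor: 2237 ÷ 39 ≈ 57.359.
Standard quotas: B 2.580, A 13.965, H 5.631, D 2.022, F 14.802.
Lower quotas: B 2, A 13, H 5, D 2, F 14 (sum 36, leaving 3 seats).
Remainders in descending order: A 0.965, F 0.802, H 0.631, B 0.580, D 0.022.
Largest remainders: A, F, H receive the extra seats.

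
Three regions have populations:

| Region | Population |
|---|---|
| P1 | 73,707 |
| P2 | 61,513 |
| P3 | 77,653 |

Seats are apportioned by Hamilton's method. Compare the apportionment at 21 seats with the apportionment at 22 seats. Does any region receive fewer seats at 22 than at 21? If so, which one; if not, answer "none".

At 21 seats: P1 7, P2 6, P3 8.
At 22 seats: P1 8, P2 6, P3 8.
No region's allocation decreased.

none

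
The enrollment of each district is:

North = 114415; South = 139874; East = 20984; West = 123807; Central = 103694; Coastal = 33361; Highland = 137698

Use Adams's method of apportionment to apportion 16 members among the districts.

North: 3; South: 3; East: 1; West: 3; Central: 2; Coastal: 1; Highland: 3

Standard divisor 673833/16 ≈ 42114.562; standard quotas: North 2.717, South 3.321, East 0.498, West 2.940, Central 2.462, Coastal 0.792, Highland 3.270.
Rounding up gives 3, 4, 1, 3, 3, 1, 4 = 19 seats, so the divisor must be adjusted.
With modified divisor 54500: modified quotas North 2.099, South 2.566, East 0.385, West 2.272, Central 1.903, Coastal 0.612, Highland 2.527.
Rounding up: North 3, South 3, East 1, West 3, Central 2, Coastal 1, Highland 3 (total 16).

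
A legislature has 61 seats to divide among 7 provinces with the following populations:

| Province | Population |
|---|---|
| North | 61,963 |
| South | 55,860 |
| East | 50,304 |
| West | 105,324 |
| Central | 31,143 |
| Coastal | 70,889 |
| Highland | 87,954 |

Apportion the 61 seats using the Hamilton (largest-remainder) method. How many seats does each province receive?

The standard divisor is 463437/61 ≈ 7597.328.
Standard quotas: North 8.1559, South 7.3526, East 6.6213, West 13.8633, Central 4.0992, Coastal 9.3308, Highland 11.5770.
Lower quotas: North 8, South 7, East 6, West 13, Central 4, Coastal 9, Highland 11 (sum 58, leaving 3 seats).
Remainders in descending order: West 0.8633, East 0.6213, Highland 0.5770, South 0.3526, Coastal 0.3308, North 0.1559, Central 0.0992.
Largest remainders: West, East, Highland receive the extra seats.

North 8; South 7; East 7; West 14; Central 4; Coastal 9; Highland 12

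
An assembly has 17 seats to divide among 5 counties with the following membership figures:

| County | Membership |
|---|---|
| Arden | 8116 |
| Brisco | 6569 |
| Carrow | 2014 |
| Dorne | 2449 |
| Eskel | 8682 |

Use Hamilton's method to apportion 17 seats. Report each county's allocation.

Arden 5, Brisco 4, Carrow 1, Dorne 2, Eskel 5

Standard divisor: 27830 ÷ 17 ≈ 1637.059.
Standard quotas: Arden 4.9577, Brisco 4.0127, Carrow 1.2303, Dorne 1.4960, Eskel 5.3034.
Lower quotas: Arden 4, Brisco 4, Carrow 1, Dorne 1, Eskel 5 (sum 15, leaving 2 seats).
Remainders in descending order: Arden 0.9577, Dorne 0.4960, Eskel 0.3034, Carrow 0.2303, Brisco 0.0127.
The surplus seats go to Arden, Dorne.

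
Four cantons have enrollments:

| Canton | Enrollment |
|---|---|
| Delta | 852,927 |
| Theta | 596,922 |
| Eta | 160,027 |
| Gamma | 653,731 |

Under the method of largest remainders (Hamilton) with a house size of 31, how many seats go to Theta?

The standard divisor is 2263607/31 ≈ 73019.581.
Standard quotas: Delta 11.6808, Theta 8.1748, Eta 2.1916, Gamma 8.9528.
Lower quotas: Delta 11, Theta 8, Eta 2, Gamma 8 (sum 29, leaving 2 seats).
Remainders in descending order: Gamma 0.9528, Delta 0.6808, Eta 0.1916, Theta 0.1748.
Largest remainders: Gamma, Delta receive the extra seats.
Theta receives 8.

8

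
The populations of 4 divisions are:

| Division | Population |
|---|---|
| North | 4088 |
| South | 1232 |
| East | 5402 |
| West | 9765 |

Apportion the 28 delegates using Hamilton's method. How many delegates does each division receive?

The standard divisor is 20487/28 ≈ 731.679.
Standard quotas: North 5.5872, South 1.6838, East 7.3830, West 13.3460.
Lower quotas: North 5, South 1, East 7, West 13 (sum 26, leaving 2 seats).
Remainders in descending order: South 0.6838, North 0.5872, East 0.3830, West 0.3460.
The surplus seats go to South, North.

North: 6, South: 2, East: 7, West: 13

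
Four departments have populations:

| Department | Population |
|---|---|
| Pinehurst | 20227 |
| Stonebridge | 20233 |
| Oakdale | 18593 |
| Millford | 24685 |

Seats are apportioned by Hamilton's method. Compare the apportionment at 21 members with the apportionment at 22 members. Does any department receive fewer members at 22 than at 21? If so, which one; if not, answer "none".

none

At 21 seats: Pinehurst 5, Stonebridge 5, Oakdale 5, Millford 6.
At 22 seats: Pinehurst 5, Stonebridge 5, Oakdale 5, Millford 7.
No department's allocation decreased.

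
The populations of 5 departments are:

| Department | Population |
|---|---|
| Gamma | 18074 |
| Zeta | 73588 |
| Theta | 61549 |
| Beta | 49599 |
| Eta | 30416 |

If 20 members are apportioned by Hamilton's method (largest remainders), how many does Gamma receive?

The standard divisor is 233226/20 ≈ 11661.3.
Standard quotas: Gamma 1.5499, Zeta 6.3104, Theta 5.2781, Beta 4.2533, Eta 2.6083.
Lower quotas: Gamma 1, Zeta 6, Theta 5, Beta 4, Eta 2 (sum 18, leaving 2 seats).
Remainders in descending order: Eta 0.6083, Gamma 0.5499, Zeta 0.3104, Theta 0.2781, Beta 0.2533.
Largest remainders: Eta, Gamma receive the extra seats.
Gamma receives 2.

2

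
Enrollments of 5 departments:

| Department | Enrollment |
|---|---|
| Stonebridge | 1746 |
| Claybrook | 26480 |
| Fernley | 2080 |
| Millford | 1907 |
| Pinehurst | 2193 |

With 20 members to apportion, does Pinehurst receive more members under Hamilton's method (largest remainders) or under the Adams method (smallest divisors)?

Adams

Hamilton: Stonebridge 1, Claybrook 16, Fernley 1, Millford 1, Pinehurst 1.
Adams: Stonebridge 1, Claybrook 14, Fernley 2, Millford 1, Pinehurst 2.
Pinehurst gets 1 under Hamilton and 2 under Adams.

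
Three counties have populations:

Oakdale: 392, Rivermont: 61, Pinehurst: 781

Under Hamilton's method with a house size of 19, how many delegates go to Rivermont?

1

Total 1234; standard divisor 1234/19 ≈ 64.947.
Standard quotas: Oakdale 6.036, Rivermont 0.939, Pinehurst 12.025.
Lower quotas: Oakdale 6, Rivermont 0, Pinehurst 12 (sum 18, leaving 1 seat).
Remainders in descending order: Rivermont 0.939, Oakdale 0.036, Pinehurst 0.025.
Largest remainder: Rivermont receives the extra seat.
Rivermont receives 1.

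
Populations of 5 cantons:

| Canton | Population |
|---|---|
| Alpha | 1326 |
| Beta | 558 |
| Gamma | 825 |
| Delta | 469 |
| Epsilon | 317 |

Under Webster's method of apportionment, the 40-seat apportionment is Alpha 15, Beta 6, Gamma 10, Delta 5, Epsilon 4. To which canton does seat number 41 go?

Beta

Priority for the next seat is population ÷ (current seats + 0.5).
Priorities: Alpha 85.548, Beta 85.846, Gamma 78.571, Delta 85.273, Epsilon 70.444.
Highest priority: Beta.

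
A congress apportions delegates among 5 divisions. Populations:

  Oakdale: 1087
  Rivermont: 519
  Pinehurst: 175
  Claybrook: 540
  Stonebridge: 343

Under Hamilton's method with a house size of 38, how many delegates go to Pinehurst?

The standard divisor is 2664/38 ≈ 70.105.
Standard quotas: Oakdale 15.505, Rivermont 7.403, Pinehurst 2.496, Claybrook 7.703, Stonebridge 4.893.
Lower quotas: Oakdale 15, Rivermont 7, Pinehurst 2, Claybrook 7, Stonebridge 4 (sum 35, leaving 3 seats).
Remainders in descending order: Stonebridge 0.893, Claybrook 0.703, Oakdale 0.505, Pinehurst 0.496, Rivermont 0.403.
Largest remainders: Stonebridge, Claybrook, Oakdale receive the extra seats.
Pinehurst receives 2.

2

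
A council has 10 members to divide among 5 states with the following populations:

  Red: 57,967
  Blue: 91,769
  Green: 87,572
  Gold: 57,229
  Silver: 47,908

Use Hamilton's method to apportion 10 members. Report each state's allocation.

Red=2, Blue=3, Green=2, Gold=2, Silver=1

Total 342445; standard divisor 342445/10 ≈ 34244.5.
Standard quotas: Red 1.6927, Blue 2.6798, Green 2.5573, Gold 1.6712, Silver 1.3990.
Lower quotas: Red 1, Blue 2, Green 2, Gold 1, Silver 1 (sum 7, leaving 3 seats).
Remainders in descending order: Red 0.6927, Blue 0.6798, Gold 0.6712, Green 0.5573, Silver 0.3990.
Largest remainders: Red, Blue, Gold receive the extra seats.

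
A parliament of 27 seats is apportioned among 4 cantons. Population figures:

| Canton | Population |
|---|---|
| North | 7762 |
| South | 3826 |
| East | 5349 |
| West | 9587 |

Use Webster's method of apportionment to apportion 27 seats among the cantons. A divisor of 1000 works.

North 8, South 4, East 5, West 10

With modified divisor 1000: modified quotas North 7.762, South 3.826, East 5.349, West 9.587.
Rounding to the nearest integer: North 8, South 4, East 5, West 10 (total 27).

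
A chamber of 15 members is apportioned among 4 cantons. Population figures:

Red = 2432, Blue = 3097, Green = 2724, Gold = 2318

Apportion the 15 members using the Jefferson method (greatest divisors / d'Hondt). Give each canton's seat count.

Red: 3, Blue: 5, Green: 4, Gold: 3

Standard divisor 10571/15 ≈ 704.733; standard quotas: Red 3.451, Blue 4.395, Green 3.865, Gold 3.289.
Rounding down gives 3, 4, 3, 3 = 13 seats, so the divisor must be adjusted.
With modified divisor 614: modified quotas Red 3.961, Blue 5.044, Green 4.436, Gold 3.775.
Rounding down: Red 3, Blue 5, Green 4, Gold 3 (total 15).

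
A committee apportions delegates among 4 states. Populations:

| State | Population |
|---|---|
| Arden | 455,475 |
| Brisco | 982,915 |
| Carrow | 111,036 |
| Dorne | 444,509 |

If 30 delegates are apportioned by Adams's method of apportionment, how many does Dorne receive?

Standard divisor 1993935/30 ≈ 66464.5; standard quotas: Arden 6.853, Brisco 14.789, Carrow 1.671, Dorne 6.688.
Rounding up gives 7, 15, 2, 7 = 31 seats, so the divisor must be adjusted.
With modified divisor 72100: modified quotas Arden 6.317, Brisco 13.633, Carrow 1.540, Dorne 6.165.
Rounding up: Arden 7, Brisco 14, Carrow 2, Dorne 7 (total 30).
Dorne receives 7.

7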